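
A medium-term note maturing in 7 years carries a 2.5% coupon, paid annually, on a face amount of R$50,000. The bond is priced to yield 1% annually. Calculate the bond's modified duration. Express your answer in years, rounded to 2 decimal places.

6.47 years

Periodic yield y = 0.01. First find Macaulay duration:
  t   CF        PV=CF/(1+0.01)^t    t·PV
  1     1,250.00     1,237.6238     1,237.6238
  2     1,250.00     1,225.3701     2,450.7401
  3     1,250.00     1,213.2377     3,639.7131
  4     1,250.00     1,201.2254     4,804.9017
  5     1,250.00     1,189.3321     5,946.6605
  6     1,250.00     1,177.5565     7,065.3393
  7    51,250.00    47,801.8003   334,612.6021
  Σ                 55,046.1459   359,757.5806
P = 55,046.1459; Macaulay duration = 359,757.5806 / 55,046.1459 = 6.53556 years.
Modified duration = D_Mac / (1 + y) = 6.53556 / 1.01 = 6.47085 years.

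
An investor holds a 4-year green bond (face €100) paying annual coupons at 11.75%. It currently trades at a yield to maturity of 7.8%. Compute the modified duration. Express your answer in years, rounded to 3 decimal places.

Periodic yield y = 0.078. First find Macaulay duration:
  t   CF        PV=CF/(1+0.078)^t    t·PV
  1        11.75        10.8998        10.8998
  2        11.75        10.1111        20.2223
  3        11.75         9.3795        28.1386
  4       111.75        82.7509       331.0034
  Σ                    113.1414       390.2641
P = 113.1414; Macaulay duration = 390.2641 / 113.1414 = 3.44935 years.
Modified duration = D_Mac / (1 + y) = 3.44935 / 1.078 = 3.19977 years.

3.200 years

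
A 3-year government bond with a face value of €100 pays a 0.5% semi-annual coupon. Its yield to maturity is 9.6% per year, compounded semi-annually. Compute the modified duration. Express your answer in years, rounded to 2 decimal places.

2.84 years

Periodic yield y = 0.048. First find Macaulay duration:
  t   CF        PV=CF/(1+0.048)^t    t·PV
  1         0.25         0.2385         0.2385
  2         0.25         0.2276         0.4552
  3         0.25         0.2172         0.6516
  4         0.25         0.2073         0.8290
  5         0.25         0.1978         0.9888
  6       100.25        75.6688       454.0126
  Σ                     76.7572       457.1758
P = 76.7572; Macaulay duration = 457.1758 / 76.7572 = 5.95613 half-year periods = 2.97807 years.
Modified duration = D_Mac / (1 + y) = 2.97807 / 1.048 = 2.84167 years.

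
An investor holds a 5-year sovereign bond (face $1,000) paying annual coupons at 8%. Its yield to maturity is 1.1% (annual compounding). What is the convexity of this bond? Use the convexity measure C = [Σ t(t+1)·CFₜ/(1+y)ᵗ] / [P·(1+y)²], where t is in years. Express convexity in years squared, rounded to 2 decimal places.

24.76

With y = 0.011:
  t   CF        PV=CF/(1+0.011)^t    t·PV        t(t+1)·PV
  1        80.00        79.1296        79.1296         158.2591
  2        80.00        78.2686       156.5372         469.6117
  3        80.00        77.4170       232.2511         929.0044
  4        80.00        76.5747       306.2988       1,531.4942
  5     1,080.00     1,022.5110     5,112.5549      30,675.3292
  Σ                  1,333.9009     5,886.7716      33,763.6987
P = 1,333.9009.
Convexity = Σ t(t+1)·PV / [P·(1+y)²] = 33,763.6987 / (1,333.9009 × 1.022121) = 24.76419.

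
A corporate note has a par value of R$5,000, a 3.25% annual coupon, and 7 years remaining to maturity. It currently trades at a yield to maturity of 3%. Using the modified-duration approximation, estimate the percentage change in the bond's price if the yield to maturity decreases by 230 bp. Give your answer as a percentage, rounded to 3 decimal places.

+14.243%

Periodic yield y = 0.03. Modified duration first:
  t   CF        PV=CF/(1+0.03)^t    t·PV
  1       162.50       157.7670       157.7670
  2       162.50       153.1718       306.3437
  3       162.50       148.7105       446.1316
  4       162.50       144.3791       577.5166
  5       162.50       140.1739       700.8696
  6       162.50       136.0912       816.5472
  7     5,162.50     4,197.5849    29,383.0945
  Σ                  5,077.8785    32,388.2701
P = 5,077.8785; D_Mac = 6.37831 yrs; D_mod = 6.37831/(1+0.03) = 6.19253 yrs.
ΔP/P ≈ -D_mod · Δy = -6.19253 × (-0.023) = +0.142428 = +14.2428%.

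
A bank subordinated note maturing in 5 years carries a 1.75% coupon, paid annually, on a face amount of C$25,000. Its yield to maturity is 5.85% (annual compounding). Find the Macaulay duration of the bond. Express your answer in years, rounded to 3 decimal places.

Periodic yield y = 0.0585. Discount each cash flow and weight by its year:
  t   CF        PV=CF/(1+0.0585)^t    t·PV
  1       437.50       413.3207       413.3207
  2       437.50       390.4778       780.9556
  3       437.50       368.8973     1,106.6919
  4       437.50       348.5095     1,394.0380
  5    25,437.50    19,143.4459    95,717.2294
  Σ                 20,664.6512    99,412.2355
Price P = Σ PV = 20,664.6512.
Macaulay duration = Σ(t·PV) / P = 99,412.2355 / 20,664.6512 = 4.81074 years.

4.811 years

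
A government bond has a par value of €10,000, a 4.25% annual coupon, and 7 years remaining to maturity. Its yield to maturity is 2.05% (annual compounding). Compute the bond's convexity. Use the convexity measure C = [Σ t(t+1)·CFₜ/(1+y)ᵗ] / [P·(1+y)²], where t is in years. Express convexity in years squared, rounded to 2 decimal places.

46.22

With y = 0.0205:
  t   CF        PV=CF/(1+0.0205)^t    t·PV        t(t+1)·PV
  1       425.00       416.4625       416.4625         832.9250
  2       425.00       408.0965       816.1931       2,448.5792
  3       425.00       399.8986     1,199.6959       4,798.7834
  4       425.00       391.8654     1,567.4615       7,837.3075
  5       425.00       383.9935     1,919.9676      11,519.8053
  6       425.00       376.2798     2,257.6787      15,803.7506
  7    10,425.00     9,044.5091    63,311.5637     506,492.5099
  Σ                 11,421.1054    71,489.0229     549,733.6610
P = 11,421.1054.
Convexity = Σ t(t+1)·PV / [P·(1+y)²] = 549,733.6610 / (11,421.1054 × 1.041420) = 46.21875.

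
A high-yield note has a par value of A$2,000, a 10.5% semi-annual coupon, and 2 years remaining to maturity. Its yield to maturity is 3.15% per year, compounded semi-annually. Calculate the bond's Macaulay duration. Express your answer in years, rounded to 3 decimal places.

Periodic yield y = 0.01575. Discount each cash flow and weight by its period:
  t   CF        PV=CF/(1+0.01575)^t    t·PV
  1       105.00       103.3719       103.3719
  2       105.00       101.7690       203.5381
  3       105.00       100.1910       300.5731
  4     2,105.00     1,977.4467     7,909.7866
  Σ                  2,282.7786     8,517.2696
Price P = Σ PV = 2,282.7786.
Macaulay duration = Σ(t·PV) / P = 8,517.2696 / 2,282.7786 = 3.73110 half-year periods.
In years: 3.73110 / 2 = 1.86555 years.

1.866 years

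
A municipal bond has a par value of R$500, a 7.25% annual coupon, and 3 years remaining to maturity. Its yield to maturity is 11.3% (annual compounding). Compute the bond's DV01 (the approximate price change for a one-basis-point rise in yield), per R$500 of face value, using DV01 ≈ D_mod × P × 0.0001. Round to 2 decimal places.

R$0.11

Periodic yield y = 0.113.
  t   CF        PV=CF/(1+0.113)^t    t·PV
  1        36.25        32.5696        32.5696
  2        36.25        29.2629        58.5258
  3       536.25       388.9393     1,166.8179
  Σ                    450.7718     1,257.9133
P = 450.7718; D_Mac = 2.79058 yrs; D_mod = 2.50726 yrs.
DV01 ≈ 2.50726 × 450.7718 × 0.0001 = 0.113020.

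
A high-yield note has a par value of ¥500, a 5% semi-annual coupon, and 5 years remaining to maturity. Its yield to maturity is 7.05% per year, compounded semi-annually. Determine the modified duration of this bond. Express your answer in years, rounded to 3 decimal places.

4.305 years

Periodic yield y = 0.03525. First find Macaulay duration:
  t   CF        PV=CF/(1+0.03525)^t    t·PV
  1        12.50        12.0744        12.0744
  2        12.50        11.6632        23.3265
  3        12.50        11.2661        33.7984
  4        12.50        10.8825        43.5300
  5        12.50        10.5120        52.5598
  6        12.50        10.1540        60.9242
  7        12.50         9.8083        68.6580
  8        12.50         9.4743        75.7946
  9        12.50         9.1517        82.3655
  10      512.50       362.4445     3,624.4447
  Σ                    457.4311     4,077.4761
P = 457.4311; Macaulay duration = 4,077.4761 / 457.4311 = 8.91386 half-year periods = 4.45693 years.
Modified duration = D_Mac / (1 + y) = 4.45693 / 1.03525 = 4.30517 years.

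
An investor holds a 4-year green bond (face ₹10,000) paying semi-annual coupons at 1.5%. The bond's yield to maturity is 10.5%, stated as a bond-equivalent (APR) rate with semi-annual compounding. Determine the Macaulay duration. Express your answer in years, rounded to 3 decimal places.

Periodic yield y = 0.0525. Discount each cash flow and weight by its period:
  t   CF        PV=CF/(1+0.0525)^t    t·PV
  1        75.00        71.2589        71.2589
  2        75.00        67.7044       135.4089
  3        75.00        64.3272       192.9817
  4        75.00        61.1185       244.4741
  5        75.00        58.0699       290.3493
  6        75.00        55.1733       331.0396
  7        75.00        52.4211       366.9480
  8    10,075.00     6,690.6486    53,525.1885
  Σ                  7,120.7219    55,157.6490
Price P = Σ PV = 7,120.7219.
Macaulay duration = Σ(t·PV) / P = 55,157.6490 / 7,120.7219 = 7.74608 half-year periods.
In years: 7.74608 / 2 = 3.87304 years.

3.873 years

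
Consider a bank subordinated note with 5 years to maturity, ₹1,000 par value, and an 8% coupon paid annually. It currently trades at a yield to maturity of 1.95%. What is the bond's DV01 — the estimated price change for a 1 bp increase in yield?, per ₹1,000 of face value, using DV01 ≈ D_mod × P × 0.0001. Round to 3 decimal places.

Periodic yield y = 0.0195.
  t   CF        PV=CF/(1+0.0195)^t    t·PV
  1        80.00        78.4698        78.4698
  2        80.00        76.9689       153.9379
  3        80.00        75.4968       226.4903
  4        80.00        74.0527       296.2109
  5     1,080.00       980.5903     4,902.9516
  Σ                  1,285.5786     5,658.0605
P = 1,285.5786; D_Mac = 4.40118 yrs; D_mod = 4.31700 yrs.
DV01 ≈ 4.31700 × 1,285.5786 × 0.0001 = 0.554984.

₹0.555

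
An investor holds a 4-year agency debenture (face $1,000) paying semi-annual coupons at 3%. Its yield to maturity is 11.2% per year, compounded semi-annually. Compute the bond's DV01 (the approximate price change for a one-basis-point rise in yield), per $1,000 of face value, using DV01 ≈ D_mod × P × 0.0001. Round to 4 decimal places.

Periodic yield y = 0.056.
  t   CF        PV=CF/(1+0.056)^t    t·PV
  1        15.00        14.2045        14.2045
  2        15.00        13.4513        26.9025
  3        15.00        12.7379        38.2138
  4        15.00        12.0625        48.2498
  5        15.00        11.4228        57.1139
  6        15.00        10.8170        64.9021
  7        15.00        10.2434        71.7038
  8     1,015.00       656.3790     5,251.0322
  Σ                    741.3184     5,572.3227
P = 741.3184; D_Mac = 7.51677 half-year periods = 3.75839 yrs; D_mod = 3.55908 yrs.
DV01 ≈ 3.55908 × 741.3184 × 0.0001 = 0.263841.

$0.2638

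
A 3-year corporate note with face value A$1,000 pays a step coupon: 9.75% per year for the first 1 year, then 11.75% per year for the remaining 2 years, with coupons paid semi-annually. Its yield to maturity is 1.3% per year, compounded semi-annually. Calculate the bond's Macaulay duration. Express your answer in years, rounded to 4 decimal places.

2.6973 years

Periodic yield y = 0.0065. Discount each cash flow and weight by its period:
  t   CF        PV=CF/(1+0.0065)^t    t·PV
  1        48.75        48.4352        48.4352
  2        48.75        48.1224        96.2448
  3        58.75        57.6191       172.8573
  4        58.75        57.2470       228.9880
  5        58.75        56.8773       284.3865
  6     1,058.75     1,018.3821     6,110.2925
  Σ                  1,286.6830     6,941.2042
Price P = Σ PV = 1,286.6830.
Macaulay duration = Σ(t·PV) / P = 6,941.2042 / 1,286.6830 = 5.39465 half-year periods.
In years: 5.39465 / 2 = 2.69732 years.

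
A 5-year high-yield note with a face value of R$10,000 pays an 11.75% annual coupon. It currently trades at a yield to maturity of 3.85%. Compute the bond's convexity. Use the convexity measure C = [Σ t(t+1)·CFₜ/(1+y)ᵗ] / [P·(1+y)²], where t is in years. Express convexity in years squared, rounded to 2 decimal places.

With y = 0.0385:
  t   CF        PV=CF/(1+0.0385)^t    t·PV        t(t+1)·PV
  1     1,175.00     1,131.4396     1,131.4396       2,262.8792
  2     1,175.00     1,089.4941     2,178.9881       6,536.9643
  3     1,175.00     1,049.1036     3,147.3107      12,589.2428
  4     1,175.00     1,010.2105     4,040.8419      20,204.2093
  5    11,175.00     9,251.5612    46,257.8061     277,546.8369
  Σ                 13,531.8089    56,756.3864     319,140.1325
P = 13,531.8089.
Convexity = Σ t(t+1)·PV / [P·(1+y)²] = 319,140.1325 / (13,531.8089 × 1.078482) = 21.86818.

21.87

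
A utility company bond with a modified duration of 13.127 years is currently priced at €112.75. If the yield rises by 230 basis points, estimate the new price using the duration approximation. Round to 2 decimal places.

Duration approximation: ΔP/P ≈ -D_mod · Δy = -13.127 × (+0.023) = -0.301921.
New price ≈ 112.75 × (1 - 0.301921) = 78.70840725.

€78.71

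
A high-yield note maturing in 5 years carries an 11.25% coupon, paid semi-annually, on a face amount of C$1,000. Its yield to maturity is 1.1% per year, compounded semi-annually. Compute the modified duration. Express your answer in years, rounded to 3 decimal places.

4.146 years

Periodic yield y = 0.0055. First find Macaulay duration:
  t   CF        PV=CF/(1+0.0055)^t    t·PV
  1        56.25        55.9423        55.9423
  2        56.25        55.6363       111.2726
  3        56.25        55.3320       165.9960
  4        56.25        55.0293       220.1173
  5        56.25        54.7283       273.6416
  6        56.25        54.4290       326.5738
  7        56.25        54.1312       378.9187
  8        56.25        53.8351       430.6812
  9        56.25        53.5407       481.8661
  10    1,056.25       999.8756     9,998.7561
  Σ                  1,492.4799    12,443.7657
P = 1,492.4799; Macaulay duration = 12,443.7657 / 1,492.4799 = 8.33764 half-year periods = 4.16882 years.
Modified duration = D_Mac / (1 + y) = 4.16882 / 1.0055 = 4.14602 years.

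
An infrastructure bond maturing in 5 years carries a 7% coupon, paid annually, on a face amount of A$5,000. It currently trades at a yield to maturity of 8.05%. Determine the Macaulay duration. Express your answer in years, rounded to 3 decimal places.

Periodic yield y = 0.0805. Discount each cash flow and weight by its year:
  t   CF        PV=CF/(1+0.0805)^t    t·PV
  1       350.00       323.9241       323.9241
  2       350.00       299.7909       599.5819
  3       350.00       277.4558       832.3673
  4       350.00       256.7846     1,027.1384
  5     5,350.00     3,632.7033    18,163.5164
  Σ                  4,790.6587    20,946.5280
Price P = Σ PV = 4,790.6587.
Macaulay duration = Σ(t·PV) / P = 20,946.5280 / 4,790.6587 = 4.37237 years.

4.372 years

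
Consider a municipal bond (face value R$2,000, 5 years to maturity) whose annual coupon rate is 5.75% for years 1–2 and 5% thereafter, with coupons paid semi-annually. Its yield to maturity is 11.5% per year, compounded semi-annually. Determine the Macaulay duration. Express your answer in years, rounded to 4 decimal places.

4.3371 years

Periodic yield y = 0.0575. Discount each cash flow and weight by its period:
  t   CF        PV=CF/(1+0.0575)^t    t·PV
  1        57.50        54.3735        54.3735
  2        57.50        51.4170       102.8341
  3        57.50        48.6213       145.8640
  4        57.50        45.9776       183.9104
  5        50.00        37.8066       189.0332
  6        50.00        35.7510       214.5058
  7        50.00        33.8071       236.6494
  8        50.00        31.9688       255.7508
  9        50.00        30.2306       272.0753
  10    2,050.00     1,172.0607    11,720.6069
  Σ                  1,542.0143    13,375.6034
Price P = Σ PV = 1,542.0143.
Macaulay duration = Σ(t·PV) / P = 13,375.6034 / 1,542.0143 = 8.67411 half-year periods.
In years: 8.67411 / 2 = 4.33706 years.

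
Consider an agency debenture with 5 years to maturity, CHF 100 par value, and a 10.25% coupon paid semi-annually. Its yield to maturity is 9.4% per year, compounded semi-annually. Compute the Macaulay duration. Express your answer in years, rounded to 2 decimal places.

Periodic yield y = 0.047. Discount each cash flow and weight by its period:
  t   CF        PV=CF/(1+0.047)^t    t·PV
  1        5.125         4.8949         4.8949
  2        5.125         4.6752         9.3504
  3        5.125         4.4653        13.3960
  4        5.125         4.2649        17.0595
  5        5.125         4.0734        20.3672
  6        5.125         3.8906        23.3434
  7        5.125         3.7159        26.0115
  8        5.125         3.5491        28.3929
  9        5.125         3.3898        30.5082
  10     105.125        66.4109       664.1087
  Σ                    103.3301       837.4328
Price P = Σ PV = 103.3301.
Macaulay duration = Σ(t·PV) / P = 837.4328 / 103.3301 = 8.10444 half-year periods.
In years: 8.10444 / 2 = 4.05222 years.

4.05 years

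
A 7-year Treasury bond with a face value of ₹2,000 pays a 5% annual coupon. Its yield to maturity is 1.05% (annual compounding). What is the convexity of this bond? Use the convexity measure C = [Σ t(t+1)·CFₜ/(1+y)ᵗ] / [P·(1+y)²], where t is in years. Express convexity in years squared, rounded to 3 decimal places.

With y = 0.0105:
  t   CF        PV=CF/(1+0.0105)^t    t·PV        t(t+1)·PV
  1       100.00        98.9609        98.9609         197.9218
  2       100.00        97.9326       195.8652         587.5957
  3       100.00        96.9150       290.7450       1,162.9801
  4       100.00        95.9080       383.6319       1,918.1595
  5       100.00        94.9114       474.5570       2,847.3422
  6       100.00        93.9252       563.5512       3,944.8581
  7     2,100.00     1,951.9337    13,663.5361     109,308.2891
  Σ                  2,530.4868    15,670.8474     119,967.1466
P = 2,530.4868.
Convexity = Σ t(t+1)·PV / [P·(1+y)²] = 119,967.1466 / (2,530.4868 × 1.021110) = 46.42860.

46.429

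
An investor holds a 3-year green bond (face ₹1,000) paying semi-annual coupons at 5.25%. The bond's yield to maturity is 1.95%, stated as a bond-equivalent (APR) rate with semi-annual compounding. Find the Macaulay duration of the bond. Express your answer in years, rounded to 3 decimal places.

Periodic yield y = 0.00975. Discount each cash flow and weight by its period:
  t   CF        PV=CF/(1+0.00975)^t    t·PV
  1        26.25        25.9965        25.9965
  2        26.25        25.7455        51.4910
  3        26.25        25.4969        76.4908
  4        26.25        25.2507       101.0029
  5        26.25        25.0069       125.0345
  6     1,026.25       968.2110     5,809.2658
  Σ                  1,095.7076     6,189.2816
Price P = Σ PV = 1,095.7076.
Macaulay duration = Σ(t·PV) / P = 6,189.2816 / 1,095.7076 = 5.64866 half-year periods.
In years: 5.64866 / 2 = 2.82433 years.

2.824 years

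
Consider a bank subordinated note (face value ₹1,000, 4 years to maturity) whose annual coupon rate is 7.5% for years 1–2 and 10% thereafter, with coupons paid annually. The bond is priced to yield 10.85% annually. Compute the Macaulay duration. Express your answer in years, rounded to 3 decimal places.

3.572 years

Periodic yield y = 0.1085. Discount each cash flow and weight by its year:
  t   CF        PV=CF/(1+0.1085)^t    t·PV
  1        75.00        67.6590        67.6590
  2        75.00        61.0365       122.0731
  3       100.00        73.4164       220.2491
  4     1,100.00       728.5341     2,914.1365
  Σ                    930.6460     3,324.1177
Price P = Σ PV = 930.6460.
Macaulay duration = Σ(t·PV) / P = 3,324.1177 / 930.6460 = 3.57184 years.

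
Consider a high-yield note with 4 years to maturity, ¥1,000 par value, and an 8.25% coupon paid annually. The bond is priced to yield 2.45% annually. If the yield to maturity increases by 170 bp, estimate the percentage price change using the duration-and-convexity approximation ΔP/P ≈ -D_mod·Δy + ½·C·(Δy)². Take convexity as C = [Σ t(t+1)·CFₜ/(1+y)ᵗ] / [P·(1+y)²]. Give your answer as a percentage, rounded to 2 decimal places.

With y = 0.0245:
  t   CF        PV=CF/(1+0.0245)^t    t·PV        t(t+1)·PV
  1        82.50        80.5271        80.5271         161.0542
  2        82.50        78.6014       157.2027         471.6081
  3        82.50        76.7217       230.1650         920.6601
  4     1,082.50       982.6075     3,930.4298      19,652.1491
  Σ                  1,218.4576     4,398.3246      21,205.4714
P = 1,218.4576; D_Mac = 3.60975 yrs; D_mod = 3.52342 yrs; C = 16.58111.
Duration effect: -3.52342 × (+0.017) = -0.059898
Convexity effect: 0.5 × 16.58111 × (0.017)² = +0.0023960
ΔP/P ≈ -0.059898 + 0.0023960 = -0.057502 = -5.7502%.

-5.75%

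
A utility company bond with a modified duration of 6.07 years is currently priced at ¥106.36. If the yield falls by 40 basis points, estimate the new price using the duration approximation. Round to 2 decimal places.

Duration approximation: ΔP/P ≈ -D_mod · Δy = -6.07 × (-0.004) = +0.024280.
New price ≈ 106.36 × (1 + 0.024280) = 108.9424208.

¥108.94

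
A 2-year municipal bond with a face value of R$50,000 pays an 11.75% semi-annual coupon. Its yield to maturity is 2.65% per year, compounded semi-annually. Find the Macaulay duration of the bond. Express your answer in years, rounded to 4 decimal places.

1.8534 years

Periodic yield y = 0.01325. Discount each cash flow and weight by its period:
  t   CF        PV=CF/(1+0.01325)^t    t·PV
  1     2,937.50     2,899.0871     2,899.0871
  2     2,937.50     2,861.1765     5,722.3530
  3     2,937.50     2,823.7617     8,471.2850
  4    52,937.50    50,222.3440   200,889.3758
  Σ                 58,806.3692   217,982.1009
Price P = Σ PV = 58,806.3692.
Macaulay duration = Σ(t·PV) / P = 217,982.1009 / 58,806.3692 = 3.70678 half-year periods.
In years: 3.70678 / 2 = 1.85339 years.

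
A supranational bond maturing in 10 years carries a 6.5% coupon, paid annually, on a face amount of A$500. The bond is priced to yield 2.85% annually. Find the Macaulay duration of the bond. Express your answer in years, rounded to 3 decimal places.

7.988 years

Periodic yield y = 0.0285. Discount each cash flow and weight by its year:
  t   CF        PV=CF/(1+0.0285)^t    t·PV
  1        32.50        31.5994        31.5994
  2        32.50        30.7238        61.4476
  3        32.50        29.8724        89.6173
  4        32.50        29.0447       116.1786
  5        32.50        28.2398       141.1991
  6        32.50        27.4573       164.7437
  7        32.50        26.6964       186.8751
  8        32.50        25.9567       207.6534
  9        32.50        25.2374       227.1366
  10      532.50       402.0468     4,020.4684
  Σ                    656.8747     5,246.9191
Price P = Σ PV = 656.8747.
Macaulay duration = Σ(t·PV) / P = 5,246.9191 / 656.8747 = 7.98770 years.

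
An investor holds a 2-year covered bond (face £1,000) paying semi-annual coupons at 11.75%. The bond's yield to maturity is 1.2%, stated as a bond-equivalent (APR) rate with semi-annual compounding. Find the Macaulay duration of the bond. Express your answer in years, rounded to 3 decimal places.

Periodic yield y = 0.006. Discount each cash flow and weight by its period:
  t   CF        PV=CF/(1+0.006)^t    t·PV
  1        58.75        58.3996        58.3996
  2        58.75        58.0513       116.1026
  3        58.75        57.7051       173.1152
  4     1,058.75     1,033.7166     4,134.8665
  Σ                  1,207.8726     4,482.4839
Price P = Σ PV = 1,207.8726.
Macaulay duration = Σ(t·PV) / P = 4,482.4839 / 1,207.8726 = 3.71106 half-year periods.
In years: 3.71106 / 2 = 1.85553 years.

1.856 years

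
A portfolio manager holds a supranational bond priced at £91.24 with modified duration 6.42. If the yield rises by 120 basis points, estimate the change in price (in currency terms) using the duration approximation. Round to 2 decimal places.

-£7.03

Duration approximation: ΔP/P ≈ -D_mod · Δy = -6.42 × (+0.012) = -0.077040.
ΔP ≈ 91.24 × (-0.077040) = -7.0291296.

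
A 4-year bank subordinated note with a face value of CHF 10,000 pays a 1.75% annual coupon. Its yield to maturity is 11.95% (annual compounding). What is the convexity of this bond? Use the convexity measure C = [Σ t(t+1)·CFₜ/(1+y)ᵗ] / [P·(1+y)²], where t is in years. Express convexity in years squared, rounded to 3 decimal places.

15.291

With y = 0.1195:
  t   CF        PV=CF/(1+0.1195)^t    t·PV        t(t+1)·PV
  1       175.00       156.3198       156.3198         312.6396
  2       175.00       139.6336       279.2671         837.8014
  3       175.00       124.7285       374.1855       1,496.7422
  4    10,175.00     6,477.9565    25,911.8259     129,559.1297
  Σ                  6,898.6384    26,721.5984     132,206.3129
P = 6,898.6384.
Convexity = Σ t(t+1)·PV / [P·(1+y)²] = 132,206.3129 / (6,898.6384 × 1.253280) = 15.29117.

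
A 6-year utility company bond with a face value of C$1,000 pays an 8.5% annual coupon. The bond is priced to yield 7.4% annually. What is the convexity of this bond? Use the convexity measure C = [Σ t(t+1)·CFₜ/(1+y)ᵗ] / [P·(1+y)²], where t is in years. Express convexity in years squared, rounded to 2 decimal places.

With y = 0.074:
  t   CF        PV=CF/(1+0.074)^t    t·PV        t(t+1)·PV
  1        85.00        79.1434        79.1434         158.2868
  2        85.00        73.6903       147.3806         442.1418
  3        85.00        68.6129       205.8388         823.3554
  4        85.00        63.8854       255.5417       1,277.7085
  5        85.00        59.4836       297.4182       1,784.5091
  6     1,085.00       706.9750     4,241.8499      29,692.9496
  Σ                  1,051.7907     5,227.1727      34,178.9512
P = 1,051.7907.
Convexity = Σ t(t+1)·PV / [P·(1+y)²] = 34,178.9512 / (1,051.7907 × 1.153476) = 28.17221.

28.17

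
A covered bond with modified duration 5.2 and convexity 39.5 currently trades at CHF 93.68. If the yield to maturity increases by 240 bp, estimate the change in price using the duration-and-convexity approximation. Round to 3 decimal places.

-CHF 10.626

Duration effect: -D_mod·Δy = -5.2 × (+0.024) = -0.124800
Convexity effect: ½·C·(Δy)² = 0.5 × 39.5 × (0.024)² = +0.0113760
ΔP/P ≈ -0.124800 + 0.0113760 = -0.113424
ΔP ≈ 93.68 × (-0.113424) = -10.62556032.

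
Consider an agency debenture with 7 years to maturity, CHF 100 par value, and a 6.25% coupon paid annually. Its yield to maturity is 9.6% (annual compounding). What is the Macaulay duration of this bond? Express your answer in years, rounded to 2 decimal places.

Periodic yield y = 0.096. Discount each cash flow and weight by its year:
  t   CF        PV=CF/(1+0.096)^t    t·PV
  1         6.25         5.7026         5.7026
  2         6.25         5.2031        10.4061
  3         6.25         4.7473        14.2420
  4         6.25         4.3315        17.3260
  5         6.25         3.9521        19.7605
  6         6.25         3.6059        21.6356
  7       106.25        55.9313       391.5192
  Σ                     83.4738       480.5919
Price P = Σ PV = 83.4738.
Macaulay duration = Σ(t·PV) / P = 480.5919 / 83.4738 = 5.75740 years.

5.76 years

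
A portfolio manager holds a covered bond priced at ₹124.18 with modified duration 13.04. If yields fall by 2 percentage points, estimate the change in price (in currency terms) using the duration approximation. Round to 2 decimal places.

+₹32.39

Duration approximation: ΔP/P ≈ -D_mod · Δy = -13.04 × (-0.02) = +0.260800.
ΔP ≈ 124.18 × (+0.260800) = +32.386144.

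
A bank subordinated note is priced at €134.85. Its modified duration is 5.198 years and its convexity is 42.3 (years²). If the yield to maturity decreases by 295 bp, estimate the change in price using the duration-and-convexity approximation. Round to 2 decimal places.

+€23.16

Duration effect: -D_mod·Δy = -5.198 × (-0.0295) = +0.153341
Convexity effect: ½·C·(Δy)² = 0.5 × 42.3 × (-0.0295)² = +0.0184057875
ΔP/P ≈ +0.153341 + 0.0184057875 = +0.1717467875
ΔP ≈ 134.85 × (+0.1717467875) = +23.160054294375.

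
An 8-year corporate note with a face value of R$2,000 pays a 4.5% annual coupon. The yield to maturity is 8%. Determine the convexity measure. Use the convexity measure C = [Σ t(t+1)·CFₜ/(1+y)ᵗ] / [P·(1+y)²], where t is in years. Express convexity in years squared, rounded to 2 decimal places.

With y = 0.08:
  t   CF        PV=CF/(1+0.08)^t    t·PV        t(t+1)·PV
  1        90.00        83.3333        83.3333         166.6667
  2        90.00        77.1605       154.3210         462.9630
  3        90.00        71.4449       214.3347         857.3388
  4        90.00        66.1527       264.6107       1,323.0537
  5        90.00        61.2525       306.2624       1,837.5746
  6        90.00        56.7153       340.2916       2,382.0412
  7        90.00        52.5141       367.5989       2,940.7916
  8     2,090.00     1,129.1620     9,033.2957      81,299.6617
  Σ                  1,597.7353    10,764.0485      91,270.0913
P = 1,597.7353.
Convexity = Σ t(t+1)·PV / [P·(1+y)²] = 91,270.0913 / (1,597.7353 × 1.166400) = 48.97519.

48.98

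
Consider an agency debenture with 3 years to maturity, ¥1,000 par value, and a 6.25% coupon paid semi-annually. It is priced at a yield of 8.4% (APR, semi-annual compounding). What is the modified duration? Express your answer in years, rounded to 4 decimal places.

Periodic yield y = 0.042. First find Macaulay duration:
  t   CF        PV=CF/(1+0.042)^t    t·PV
  1        31.25        29.9904        29.9904
  2        31.25        28.7816        57.5632
  3        31.25        27.6215        82.8644
  4        31.25        26.5081       106.0325
  5        31.25        25.4397       127.1983
  6     1,031.25       805.6708     4,834.0251
  Σ                    944.0121     5,237.6739
P = 944.0121; Macaulay duration = 5,237.6739 / 944.0121 = 5.54831 half-year periods = 2.77416 years.
Modified duration = D_Mac / (1 + y) = 2.77416 / 1.042 = 2.66234 years.

2.6623 years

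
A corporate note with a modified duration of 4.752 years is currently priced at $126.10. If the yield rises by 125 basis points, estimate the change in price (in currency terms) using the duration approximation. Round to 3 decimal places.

Duration approximation: ΔP/P ≈ -D_mod · Δy = -4.752 × (+0.0125) = -0.059400.
ΔP ≈ 126.10 × (-0.059400) = -7.49034.

-$7.490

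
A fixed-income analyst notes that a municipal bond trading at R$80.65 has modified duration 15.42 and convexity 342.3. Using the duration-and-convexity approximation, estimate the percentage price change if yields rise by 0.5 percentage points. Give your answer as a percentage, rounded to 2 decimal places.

-7.28%

Duration effect: -D_mod·Δy = -15.42 × (+0.005) = -0.077100
Convexity effect: ½·C·(Δy)² = 0.5 × 342.3 × (0.005)² = +0.00427875
ΔP/P ≈ -0.077100 + 0.00427875 = -0.07282125
= -7.282125%.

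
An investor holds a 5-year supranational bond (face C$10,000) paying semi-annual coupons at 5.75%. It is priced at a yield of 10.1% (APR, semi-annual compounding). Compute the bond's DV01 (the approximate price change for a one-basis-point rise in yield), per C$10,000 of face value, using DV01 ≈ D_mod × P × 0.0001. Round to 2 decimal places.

Periodic yield y = 0.0505.
  t   CF        PV=CF/(1+0.0505)^t    t·PV
  1       287.50       273.6792       273.6792
  2       287.50       260.5228       521.0456
  3       287.50       247.9989       743.9966
  4       287.50       236.0770       944.3079
  5       287.50       224.7282     1,123.6410
  6       287.50       213.9250     1,283.5499
  7       287.50       203.6411     1,425.4878
  8       287.50       193.8516     1,550.8128
  9       287.50       184.5327     1,660.7943
  10   10,287.50     6,285.6368    62,856.3677
  Σ                  8,324.5932    72,383.6827
P = 8,324.5932; D_Mac = 8.69516 half-year periods = 4.34758 yrs; D_mod = 4.13858 yrs.
DV01 ≈ 4.13858 × 8,324.5932 × 0.0001 = 3.445201.

C$3.45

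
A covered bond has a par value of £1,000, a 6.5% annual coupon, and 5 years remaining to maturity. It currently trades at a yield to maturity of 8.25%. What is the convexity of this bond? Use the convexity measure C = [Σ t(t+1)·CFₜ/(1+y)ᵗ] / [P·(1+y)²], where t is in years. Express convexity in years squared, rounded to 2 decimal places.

21.56

With y = 0.0825:
  t   CF        PV=CF/(1+0.0825)^t    t·PV        t(t+1)·PV
  1        65.00        60.0462        60.0462         120.0924
  2        65.00        55.4699       110.9398         332.8195
  3        65.00        51.2424       153.7273         614.9091
  4        65.00        47.3371       189.3484         946.7422
  5     1,065.00       716.4899     3,582.4496      21,494.6975
  Σ                    930.5856     4,096.5113      23,509.2606
P = 930.5856.
Convexity = Σ t(t+1)·PV / [P·(1+y)²] = 23,509.2606 / (930.5856 × 1.171806) = 21.55891.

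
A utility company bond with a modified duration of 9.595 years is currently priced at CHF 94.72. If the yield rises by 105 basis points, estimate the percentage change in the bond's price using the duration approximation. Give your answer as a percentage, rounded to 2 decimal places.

-10.07%

Duration approximation: ΔP/P ≈ -D_mod · Δy = -9.595 × (+0.0105) = -0.1007475.
As a percentage: -10.07475%.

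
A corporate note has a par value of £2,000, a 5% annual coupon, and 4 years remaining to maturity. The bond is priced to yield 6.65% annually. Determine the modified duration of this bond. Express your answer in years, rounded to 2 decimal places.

Periodic yield y = 0.0665. First find Macaulay duration:
  t   CF        PV=CF/(1+0.0665)^t    t·PV
  1       100.00        93.7647        93.7647
  2       100.00        87.9181       175.8362
  3       100.00        82.4361       247.3083
  4     2,100.00     1,623.2143     6,492.8571
  Σ                  1,887.3331     7,009.7663
P = 1,887.3331; Macaulay duration = 7,009.7663 / 1,887.3331 = 3.71411 years.
Modified duration = D_Mac / (1 + y) = 3.71411 / 1.0665 = 3.48252 years.

3.48 years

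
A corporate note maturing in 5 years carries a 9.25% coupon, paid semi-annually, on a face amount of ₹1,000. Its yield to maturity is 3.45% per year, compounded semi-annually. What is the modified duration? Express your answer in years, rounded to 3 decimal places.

Periodic yield y = 0.01725. First find Macaulay duration:
  t   CF        PV=CF/(1+0.01725)^t    t·PV
  1        46.25        45.4657        45.4657
  2        46.25        44.6947        89.3895
  3        46.25        43.9368       131.8105
  4        46.25        43.1918       172.7671
  5        46.25        42.4593       212.2967
  6        46.25        41.7393       250.4360
  7        46.25        41.0315       287.2208
  8        46.25        40.3358       322.6860
  9        46.25        39.6518       356.8658
  10    1,046.25       881.7764     8,817.7643
  Σ                  1,264.2832    10,686.7024
P = 1,264.2832; Macaulay duration = 10,686.7024 / 1,264.2832 = 8.45278 half-year periods = 4.22639 years.
Modified duration = D_Mac / (1 + y) = 4.22639 / 1.01725 = 4.15472 years.

4.155 years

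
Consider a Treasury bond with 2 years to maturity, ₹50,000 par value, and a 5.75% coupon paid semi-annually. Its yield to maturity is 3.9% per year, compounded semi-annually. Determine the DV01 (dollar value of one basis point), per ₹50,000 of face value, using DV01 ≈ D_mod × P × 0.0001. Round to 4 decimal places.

₹9.7450

Periodic yield y = 0.0195.
  t   CF        PV=CF/(1+0.0195)^t    t·PV
  1     1,437.50     1,410.0049     1,410.0049
  2     1,437.50     1,383.0357     2,766.0714
  3     1,437.50     1,356.5824     4,069.7471
  4    51,437.50    47,613.5905   190,454.3618
  Σ                 51,763.2134   198,700.1852
P = 51,763.2134; D_Mac = 3.83864 half-year periods = 1.91932 yrs; D_mod = 1.88261 yrs.
DV01 ≈ 1.88261 × 51,763.2134 × 0.0001 = 9.744982.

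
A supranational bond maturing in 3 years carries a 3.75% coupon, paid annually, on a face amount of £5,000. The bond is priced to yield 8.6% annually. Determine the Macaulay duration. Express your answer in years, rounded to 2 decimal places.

2.88 years

Periodic yield y = 0.086. Discount each cash flow and weight by its year:
  t   CF        PV=CF/(1+0.086)^t    t·PV
  1       187.50       172.6519       172.6519
  2       187.50       158.9797       317.9594
  3     5,187.50     4,050.1269    12,150.3808
  Σ                  4,381.7585    12,640.9921
Price P = Σ PV = 4,381.7585.
Macaulay duration = Σ(t·PV) / P = 12,640.9921 / 4,381.7585 = 2.88491 years.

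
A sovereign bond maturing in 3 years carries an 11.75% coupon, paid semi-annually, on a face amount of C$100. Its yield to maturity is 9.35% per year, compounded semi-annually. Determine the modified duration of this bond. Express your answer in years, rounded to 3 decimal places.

Periodic yield y = 0.04675. First find Macaulay duration:
  t   CF        PV=CF/(1+0.04675)^t    t·PV
  1        5.875         5.6126         5.6126
  2        5.875         5.3619        10.7239
  3        5.875         5.1225        15.3674
  4        5.875         4.8937        19.5747
  5        5.875         4.6751        23.3756
  6      105.875        80.4888       482.9330
  Σ                    106.1547       557.5872
P = 106.1547; Macaulay duration = 557.5872 / 106.1547 = 5.25259 half-year periods = 2.62630 years.
Modified duration = D_Mac / (1 + y) = 2.62630 / 1.04675 = 2.50900 years.

2.509 years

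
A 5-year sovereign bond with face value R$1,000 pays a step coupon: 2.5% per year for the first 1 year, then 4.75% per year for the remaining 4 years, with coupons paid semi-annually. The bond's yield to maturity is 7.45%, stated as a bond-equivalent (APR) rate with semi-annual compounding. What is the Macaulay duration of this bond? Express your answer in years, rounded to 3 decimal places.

4.564 years

Periodic yield y = 0.03725. Discount each cash flow and weight by its period:
  t   CF        PV=CF/(1+0.03725)^t    t·PV
  1        12.50        12.0511        12.0511
  2        12.50        11.6183        23.2366
  3        23.75        21.2820        63.8461
  4        23.75        20.5178        82.0710
  5        23.75        19.7809        98.9046
  6        23.75        19.0705       114.4232
  7        23.75        18.3857       128.6997
  8        23.75        17.7254       141.8032
  9        23.75        17.0888       153.7996
  10    1,023.75       710.1654     7,101.6535
  Σ                    867.6859     7,920.4887
Price P = Σ PV = 867.6859.
Macaulay duration = Σ(t·PV) / P = 7,920.4887 / 867.6859 = 9.12829 half-year periods.
In years: 9.12829 / 2 = 4.56414 years.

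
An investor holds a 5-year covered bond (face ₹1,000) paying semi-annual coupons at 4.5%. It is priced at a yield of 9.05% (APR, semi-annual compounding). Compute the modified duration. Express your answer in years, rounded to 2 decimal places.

4.28 years

Periodic yield y = 0.04525. First find Macaulay duration:
  t   CF        PV=CF/(1+0.04525)^t    t·PV
  1        22.50        21.5260        21.5260
  2        22.50        20.5941        41.1881
  3        22.50        19.7025        59.1076
  4        22.50        18.8496        75.3983
  5        22.50        18.0336        90.1678
  6        22.50        17.2529       103.5172
  7        22.50        16.5060       115.5419
  8        22.50        15.7914       126.3313
  9        22.50        15.1078       135.9701
  10    1,022.50       656.8430     6,568.4297
  Σ                    820.2067     7,337.1781
P = 820.2067; Macaulay duration = 7,337.1781 / 820.2067 = 8.94552 half-year periods = 4.47276 years.
Modified duration = D_Mac / (1 + y) = 4.47276 / 1.04525 = 4.27913 years.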